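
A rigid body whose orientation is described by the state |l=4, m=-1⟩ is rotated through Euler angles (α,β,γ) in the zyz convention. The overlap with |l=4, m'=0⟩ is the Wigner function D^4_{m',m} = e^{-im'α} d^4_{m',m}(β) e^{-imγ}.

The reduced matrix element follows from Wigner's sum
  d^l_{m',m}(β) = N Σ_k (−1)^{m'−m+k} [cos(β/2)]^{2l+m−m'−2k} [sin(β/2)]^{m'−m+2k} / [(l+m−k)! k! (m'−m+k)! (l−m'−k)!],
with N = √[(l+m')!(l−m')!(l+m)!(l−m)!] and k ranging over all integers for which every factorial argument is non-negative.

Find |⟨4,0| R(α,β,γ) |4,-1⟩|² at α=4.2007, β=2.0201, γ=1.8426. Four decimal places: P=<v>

D^4_{0,-1}(4.2007,2.0201,1.8426) = e^{-i·0·4.2007}·d^4_{0,-1}(2.0201)·e^{-i·-1·1.8426}. Compute d first:
c=cos(2.0201/2)=0.531818, s=sin(2.0201/2)=0.846858; N=√[24·24·6·120]=643.987578
k∈{0,1,2,3} keeps every argument non-negative
  k=0: (−1)^1·643.9876/(144)·0.5318^7·0.8469^1 = -0.045569
  k=1: (−1)^2·643.9876/(24)·0.5318^5·0.8469^3 = +0.693291
  k=2: (−1)^3·643.9876/(24)·0.5318^3·0.8469^5 = -1.757966
  k=3: (−1)^4·643.9876/(144)·0.5318^1·0.8469^7 = +0.742941
d^4_{0,-1}(2.0201) = -0.045569 +0.693291 -1.757966 +0.742941 = -0.367303
|D^4_{0,-1}|² = |d^4_{0,-1}(β)|² = (-0.367303)² = 0.134912 (the z-rotation phases have unit modulus)

P=0.1349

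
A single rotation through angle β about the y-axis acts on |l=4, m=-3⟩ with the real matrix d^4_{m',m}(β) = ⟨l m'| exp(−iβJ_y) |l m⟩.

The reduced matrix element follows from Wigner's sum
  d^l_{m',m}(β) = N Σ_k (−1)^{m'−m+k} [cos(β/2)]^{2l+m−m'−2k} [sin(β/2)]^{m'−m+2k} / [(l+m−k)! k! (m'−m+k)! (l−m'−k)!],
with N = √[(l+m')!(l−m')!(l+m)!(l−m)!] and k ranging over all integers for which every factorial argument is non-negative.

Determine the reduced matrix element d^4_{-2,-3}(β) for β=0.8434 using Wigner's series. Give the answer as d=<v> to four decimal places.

d=-0.3194

d^4_{-2,-3}(β=0.8434) via Wigner's sum:
c=cos(0.8434/2)=0.912394, s=sin(0.8434/2)=0.409312; N=√[2·720·1·5040]=2693.993318
k∈{0,1} keeps every argument non-negative
  k=0: (−1)^1·2693.9933/(720)·0.9124^7·0.4093^1 = -0.806115
  k=1: (−1)^2·2693.9933/(240)·0.9124^5·0.4093^3 = +0.486701
d^4_{-2,-3}(0.8434) = -0.806115 +0.486701 = -0.319414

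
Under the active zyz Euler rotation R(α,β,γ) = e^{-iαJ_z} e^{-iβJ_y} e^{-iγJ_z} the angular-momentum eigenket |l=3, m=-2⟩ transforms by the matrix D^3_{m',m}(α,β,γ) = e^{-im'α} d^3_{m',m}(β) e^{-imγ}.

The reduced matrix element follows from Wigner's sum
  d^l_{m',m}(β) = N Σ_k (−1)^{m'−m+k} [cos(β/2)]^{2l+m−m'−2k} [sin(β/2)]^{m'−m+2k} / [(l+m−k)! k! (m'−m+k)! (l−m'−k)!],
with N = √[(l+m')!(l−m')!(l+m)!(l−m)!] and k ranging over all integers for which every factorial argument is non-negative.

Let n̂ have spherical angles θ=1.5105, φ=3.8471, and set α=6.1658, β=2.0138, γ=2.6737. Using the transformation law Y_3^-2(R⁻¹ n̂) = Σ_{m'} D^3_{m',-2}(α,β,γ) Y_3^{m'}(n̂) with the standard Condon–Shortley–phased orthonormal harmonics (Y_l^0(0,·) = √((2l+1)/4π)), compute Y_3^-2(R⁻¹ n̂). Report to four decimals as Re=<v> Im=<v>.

Need the full column D^3_{m',-2} for m'=−3..3 at α=6.1658, β=2.0138, γ=2.6737.
cos(β/2)=0.534483, sin(β/2)=0.845179
d^3_{-3,-2}: single k=1 term ⇒ +0.090302;  D = +0.025203-0.086713i
d^3_{-2,-2}: k∈[0..1] ⇒ +0.023313 -0.291477 = -0.268164;  D = -0.104487+0.246970i
d^3_{-1,-2}: k∈[0..1] ⇒ -0.116579 +0.583014 = +0.466435;  D = +0.230800-0.405330i
d^3_{0,-2}: k∈[0..1] ⇒ +0.319297 -0.798406 = -0.479109;  D = -0.284201+0.385714i
d^3_{1,-2}: k∈[0..1] ⇒ -0.583014 +0.728916 = +0.145903;  D = +0.099709-0.106517i
d^3_{2,-2}: k∈[0..1] ⇒ +0.728842 -0.364496 = +0.364346;  D = +0.278429-0.235001i
d^3_{3,-2}: single k=0 term ⇒ -0.564616;  D = -0.471154+0.311135i
Y_3^{m'}(θ=1.5105,φ=3.8471) and Σ D·Y over m':
  (+0.0252-0.0867i)·(+0.2154+0.3547i)  (-0.1045+0.2470i)·(+0.0098-0.0606i)  (+0.2308-0.4053i)·(+0.2411-0.2054i)  (-0.2842+0.3857i)·(-0.0671+0.0000i)  (+0.0997-0.1065i)·(-0.2411-0.2054i)  (+0.2784-0.2350i)·(+0.0098+0.0606i)  (-0.4712+0.3111i)·(-0.2154+0.3547i)
Y_3^-2(R⁻¹ n̂) = +0.003746-0.386339i

Re=0.0037 Im=-0.3863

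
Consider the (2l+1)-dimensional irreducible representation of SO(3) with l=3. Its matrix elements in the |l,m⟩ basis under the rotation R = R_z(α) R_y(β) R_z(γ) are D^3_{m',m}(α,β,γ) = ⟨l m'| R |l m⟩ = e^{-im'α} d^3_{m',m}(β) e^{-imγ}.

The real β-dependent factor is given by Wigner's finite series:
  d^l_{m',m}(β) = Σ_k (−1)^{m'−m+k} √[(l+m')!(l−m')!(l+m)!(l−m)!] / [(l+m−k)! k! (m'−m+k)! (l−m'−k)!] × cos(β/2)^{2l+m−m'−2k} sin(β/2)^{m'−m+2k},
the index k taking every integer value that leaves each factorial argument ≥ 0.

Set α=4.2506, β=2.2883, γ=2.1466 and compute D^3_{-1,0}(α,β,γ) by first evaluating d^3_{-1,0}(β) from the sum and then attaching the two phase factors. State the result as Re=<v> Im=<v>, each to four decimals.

D^3_{-1,0}(4.2506,2.2883,2.1466) = e^{-i·-1·4.2506}·d^3_{-1,0}(2.2883)·e^{-i·0·2.1466}. Compute d first:
c=cos(2.2883/2)=0.413820, s=sin(2.2883/2)=0.910359; N=√[2·24·6·6]=41.569219
The bounds max(0,m−m')=1 and min(l+m,l−m')=3 give 3 terms
  k=1: (−1)^0·41.5692/(12)·0.4138^5·0.9104^1 = +0.038270
  k=2: (−1)^1·41.5692/(4)·0.4138^3·0.9104^3 = -0.555628
  k=3: (−1)^2·41.5692/(12)·0.4138^1·0.9104^5 = +0.896324
d^3_{-1,0}(2.2883) = +0.038270 -0.555628 +0.896324 = +0.378966
Attach z-rotation phases: D = e^{-i(-1)(4.2506)}·(+0.378966)·e^{-i(0)(2.1466)} = -0.168848-0.339272i

Re=-0.1688 Im=-0.3393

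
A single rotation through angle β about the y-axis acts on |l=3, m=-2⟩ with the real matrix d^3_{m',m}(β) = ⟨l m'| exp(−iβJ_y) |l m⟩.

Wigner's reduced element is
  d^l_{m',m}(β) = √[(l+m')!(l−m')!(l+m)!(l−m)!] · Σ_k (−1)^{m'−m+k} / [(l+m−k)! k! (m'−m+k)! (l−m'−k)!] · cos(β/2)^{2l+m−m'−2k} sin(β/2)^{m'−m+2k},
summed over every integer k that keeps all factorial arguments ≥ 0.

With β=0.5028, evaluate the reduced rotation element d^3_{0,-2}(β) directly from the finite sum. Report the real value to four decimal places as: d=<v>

d^3_{0,-2}(β=0.5028) via Wigner's sum:
Half-angle: c=0.968565, s=0.248760. N=√(6·6·1·120)=65.726707
The bounds max(0,m−m')=0 and min(l+m,l−m')=1 give 2 terms
  k=0: (−1)^2·65.7267/(12)·0.9686^4·0.2488^2 = +0.298289
  k=1: (−1)^3·65.7267/(12)·0.9686^2·0.2488^4 = -0.019676
d^3_{0,-2}(0.5028) = +0.298289 -0.019676 = +0.278613

d=0.2786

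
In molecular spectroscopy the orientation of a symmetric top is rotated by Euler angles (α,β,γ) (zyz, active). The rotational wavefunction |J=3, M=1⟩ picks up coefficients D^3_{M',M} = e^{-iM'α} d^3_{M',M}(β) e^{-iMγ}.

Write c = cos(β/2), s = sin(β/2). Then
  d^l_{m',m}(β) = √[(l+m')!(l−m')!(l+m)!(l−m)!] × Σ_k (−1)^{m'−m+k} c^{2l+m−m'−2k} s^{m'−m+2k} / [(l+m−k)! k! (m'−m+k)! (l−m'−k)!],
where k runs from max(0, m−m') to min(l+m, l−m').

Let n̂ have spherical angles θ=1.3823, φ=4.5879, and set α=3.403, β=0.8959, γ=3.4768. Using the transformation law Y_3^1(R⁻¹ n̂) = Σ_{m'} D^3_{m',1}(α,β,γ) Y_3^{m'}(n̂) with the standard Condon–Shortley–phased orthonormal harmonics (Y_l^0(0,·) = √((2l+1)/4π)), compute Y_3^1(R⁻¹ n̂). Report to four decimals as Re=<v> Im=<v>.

Re=-0.0217 Im=-0.0475

Need the full column D^3_{m',1} for m'=−3..3 at α=3.403, β=0.8959, γ=3.4768.
cos(β/2)=0.901337, sin(β/2)=0.433119
d^3_{-3,1}: single k=4 term ⇒ +0.110726;  D = +0.099750+0.048064i
d^3_{-2,1}: k∈[3..4] ⇒ +0.376281 -0.043443 = +0.332838;  D = -0.326998-0.062077i
d^3_{-1,1}: k∈[2..4] ⇒ +0.742872 -0.228714 +0.006601 = +0.520759;  D = +0.519342-0.038397i
d^3_{0,1}: k∈[1..3] ⇒ +0.892552 -0.618293 +0.047590 = +0.321848;  D = -0.303935+0.105877i
d^3_{1,1}: k∈[0..2] ⇒ +0.536195 -0.990495 +0.171535 = -0.282765;  D = -0.233915+0.158870i
d^3_{2,1}: k∈[0..1] ⇒ -0.814784 +0.376281 = -0.438503;  D = +0.286753-0.331750i
d^3_{3,1}: single k=0 term ⇒ +0.479522;  D = +0.209165-0.431498i
Y_3^{m'}(θ=1.3823,φ=4.5879) and Σ D·Y over m':
  (+0.0997+0.0481i)·(+0.1443-0.3682i)  (-0.3270-0.0621i)·(-0.1791-0.0455i)  (+0.5193-0.0384i)·(+0.0325-0.2597i)  (-0.3039+0.1059i)·(-0.1975+0.0000i)  (-0.2339+0.1589i)·(-0.0325-0.2597i)  (+0.2868-0.3317i)·(-0.1791+0.0455i)  (+0.2092-0.4315i)·(-0.1443-0.3682i)
Y_3^1(R⁻¹ n̂) = -0.021681-0.047523i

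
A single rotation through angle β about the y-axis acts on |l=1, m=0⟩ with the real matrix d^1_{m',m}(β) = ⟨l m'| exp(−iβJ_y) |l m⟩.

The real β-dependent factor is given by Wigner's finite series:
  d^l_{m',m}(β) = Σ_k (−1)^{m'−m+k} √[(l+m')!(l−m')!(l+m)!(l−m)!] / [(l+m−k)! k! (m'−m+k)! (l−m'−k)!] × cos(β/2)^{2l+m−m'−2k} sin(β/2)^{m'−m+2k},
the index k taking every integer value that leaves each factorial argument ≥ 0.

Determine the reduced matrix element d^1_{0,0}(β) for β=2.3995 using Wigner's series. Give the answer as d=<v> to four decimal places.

d=-0.7371

d^1_{0,0}(β=2.3995) via Wigner's sum:
Half-angle: c=0.362591, s=0.931948. N=√(1·1·1·1)=1.000000
Admissible k: 0..1 (factorial args all ≥0)
  k=0: (−1)^0·1.0000/(1)·0.3626^2·0.9319^0 = +0.131472
  k=1: (−1)^1·1.0000/(1)·0.3626^0·0.9319^2 = -0.868528
d^1_{0,0}(2.3995) = +0.131472 -0.868528 = -0.737056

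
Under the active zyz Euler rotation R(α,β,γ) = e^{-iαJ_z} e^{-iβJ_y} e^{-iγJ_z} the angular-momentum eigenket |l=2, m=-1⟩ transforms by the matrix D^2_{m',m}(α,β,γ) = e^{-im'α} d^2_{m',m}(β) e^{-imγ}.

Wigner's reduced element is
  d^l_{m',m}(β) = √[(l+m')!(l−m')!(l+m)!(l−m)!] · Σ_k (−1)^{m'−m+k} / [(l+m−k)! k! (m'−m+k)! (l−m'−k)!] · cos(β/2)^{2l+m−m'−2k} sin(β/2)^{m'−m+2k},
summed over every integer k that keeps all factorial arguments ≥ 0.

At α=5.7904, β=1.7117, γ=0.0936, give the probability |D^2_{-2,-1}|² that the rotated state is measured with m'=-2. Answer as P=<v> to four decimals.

D^2_{-2,-1}(5.7904,1.7117,0.0936) = e^{-i·-2·5.7904}·d^2_{-2,-1}(1.7117)·e^{-i·-1·0.0936}. Compute d first:
c=cos(1.7117/2)=0.655577, s=sin(1.7117/2)=0.755128; N=√[1·24·1·6]=12.000000
The bounds max(0,m−m')=1 and min(l+m,l−m')=1 give 1 term
  k=1: (−1)^0·12.0000/(6)·0.6556^3·0.7551^1 = +0.425522
d^2_{-2,-1}(1.7117) = +0.425522
|D^2_{-2,-1}|² = |d^2_{-2,-1}(β)|² = (+0.425522)² = 0.181069 (the z-rotation phases have unit modulus)

P=0.1811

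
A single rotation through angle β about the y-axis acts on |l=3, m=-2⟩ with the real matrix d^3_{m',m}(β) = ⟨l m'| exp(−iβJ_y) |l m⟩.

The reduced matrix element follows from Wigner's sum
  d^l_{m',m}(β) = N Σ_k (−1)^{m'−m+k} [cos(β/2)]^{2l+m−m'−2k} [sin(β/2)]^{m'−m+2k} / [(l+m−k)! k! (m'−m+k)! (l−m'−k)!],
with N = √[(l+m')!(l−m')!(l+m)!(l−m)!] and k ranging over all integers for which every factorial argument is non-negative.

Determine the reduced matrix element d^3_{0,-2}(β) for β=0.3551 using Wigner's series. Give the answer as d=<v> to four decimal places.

d^3_{0,-2}(β=0.3551) via Wigner's sum:
c=cos(0.3551/2)=0.984279, s=sin(0.3551/2)=0.176619; N=√[6·6·1·120]=65.726707
The bounds max(0,m−m')=0 and min(l+m,l−m')=1 give 2 terms
  k=0: (−1)^2·65.7267/(12)·0.9843^4·0.1766^2 = +0.160364
  k=1: (−1)^3·65.7267/(12)·0.9843^2·0.1766^4 = -0.005163
d^3_{0,-2}(0.3551) = +0.160364 -0.005163 = +0.155201

d=0.1552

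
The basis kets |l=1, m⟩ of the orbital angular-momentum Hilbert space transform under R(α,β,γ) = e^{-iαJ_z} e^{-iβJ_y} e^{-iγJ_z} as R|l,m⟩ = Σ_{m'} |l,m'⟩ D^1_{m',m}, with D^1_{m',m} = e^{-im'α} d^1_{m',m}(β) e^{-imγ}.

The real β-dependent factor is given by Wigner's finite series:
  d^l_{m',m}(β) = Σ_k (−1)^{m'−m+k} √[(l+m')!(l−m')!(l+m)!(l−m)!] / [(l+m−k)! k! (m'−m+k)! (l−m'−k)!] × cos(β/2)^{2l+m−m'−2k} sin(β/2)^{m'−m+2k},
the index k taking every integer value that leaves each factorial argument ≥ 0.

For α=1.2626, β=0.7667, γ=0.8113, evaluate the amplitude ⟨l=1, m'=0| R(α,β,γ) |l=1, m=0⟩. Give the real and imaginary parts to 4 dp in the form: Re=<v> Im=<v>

D^1_{0,0}(1.2626,0.7667,0.8113) = e^{-i·0·1.2626}·d^1_{0,0}(0.7667)·e^{-i·0·0.8113}. Compute d first:
c=cos(0.7667/2)=0.927417, s=sin(0.7667/2)=0.374029; N=√[1·1·1·1]=1.000000
The bounds max(0,m−m')=0 and min(l+m,l−m')=1 give 2 terms
  k=0: (−1)^0·1.0000/(1)·0.9274^2·0.3740^0 = +0.860102
  k=1: (−1)^1·1.0000/(1)·0.9274^0·0.3740^2 = -0.139898
d^1_{0,0}(0.7667) = +0.860102 -0.139898 = +0.720204
Attach z-rotation phases: D = e^{-i(0)(1.2626)}·(+0.720204)·e^{-i(0)(0.8113)} = +0.720204+0.000000i

Re=0.7202 Im=0.0000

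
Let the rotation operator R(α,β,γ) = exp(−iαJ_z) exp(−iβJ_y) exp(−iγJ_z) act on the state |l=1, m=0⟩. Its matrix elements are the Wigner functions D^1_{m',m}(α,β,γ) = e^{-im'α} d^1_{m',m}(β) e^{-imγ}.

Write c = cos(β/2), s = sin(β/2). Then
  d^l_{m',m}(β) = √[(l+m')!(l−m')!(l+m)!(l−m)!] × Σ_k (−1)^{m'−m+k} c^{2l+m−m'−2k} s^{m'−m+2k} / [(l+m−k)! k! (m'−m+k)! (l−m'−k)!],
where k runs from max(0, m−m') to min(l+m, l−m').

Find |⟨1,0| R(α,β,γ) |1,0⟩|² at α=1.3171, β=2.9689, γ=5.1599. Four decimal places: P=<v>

Split into d^1_{0,0}(β=2.9689) × two z-phases.
Half-angle: c=0.086239, s=0.996274. N=√(1·1·1·1)=1.000000
Admissible k: 0..1 (factorial args all ≥0)
  k=0: (−1)^0·1.0000/(1)·0.0862^2·0.9963^0 = +0.007437
  k=1: (−1)^1·1.0000/(1)·0.0862^0·0.9963^2 = -0.992563
d^1_{0,0}(2.9689) = +0.007437 -0.992563 = -0.985126
|D^1_{0,0}|² = |d^1_{0,0}(β)|² = (-0.985126)² = 0.970473 (the z-rotation phases have unit modulus)

P=0.9705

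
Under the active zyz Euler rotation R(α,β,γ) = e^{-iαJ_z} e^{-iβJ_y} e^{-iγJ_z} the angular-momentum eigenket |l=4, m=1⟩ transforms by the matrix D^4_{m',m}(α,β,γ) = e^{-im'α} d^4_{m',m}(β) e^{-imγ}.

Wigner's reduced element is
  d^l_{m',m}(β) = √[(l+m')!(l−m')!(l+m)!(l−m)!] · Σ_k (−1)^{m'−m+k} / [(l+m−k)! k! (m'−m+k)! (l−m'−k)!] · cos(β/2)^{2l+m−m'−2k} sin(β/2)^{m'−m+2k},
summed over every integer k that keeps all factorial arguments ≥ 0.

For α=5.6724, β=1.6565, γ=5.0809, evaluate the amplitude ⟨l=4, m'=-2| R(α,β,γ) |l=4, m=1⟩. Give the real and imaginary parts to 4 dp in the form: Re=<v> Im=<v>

Re=-0.2861 Im=0.0055

Split into d^4_{-2,1}(β=1.6565) × two z-phases.
c=cos(1.6565/2)=0.676166, s=sin(1.6565/2)=0.736749; N=√[2·720·120·6]=1018.233765
Admissible k: 3..5 (factorial args all ≥0)
  k=3: (−1)^0·1018.2338/(72)·0.6762^5·0.7367^3 = +0.799357
  k=4: (−1)^1·1018.2338/(48)·0.6762^3·0.7367^5 = -1.423524
  k=5: (−1)^2·1018.2338/(240)·0.6762^1·0.7367^7 = +0.338008
d^4_{-2,1}(1.6565) = +0.799357 -1.423524 +0.338008 = -0.286158
Phases: e^{-i·(-2)·5.6724}=+0.342170-0.939638i, e^{-i·(1)·5.0809}=+0.360227+0.932865i ⇒ D=-0.286105+0.005518i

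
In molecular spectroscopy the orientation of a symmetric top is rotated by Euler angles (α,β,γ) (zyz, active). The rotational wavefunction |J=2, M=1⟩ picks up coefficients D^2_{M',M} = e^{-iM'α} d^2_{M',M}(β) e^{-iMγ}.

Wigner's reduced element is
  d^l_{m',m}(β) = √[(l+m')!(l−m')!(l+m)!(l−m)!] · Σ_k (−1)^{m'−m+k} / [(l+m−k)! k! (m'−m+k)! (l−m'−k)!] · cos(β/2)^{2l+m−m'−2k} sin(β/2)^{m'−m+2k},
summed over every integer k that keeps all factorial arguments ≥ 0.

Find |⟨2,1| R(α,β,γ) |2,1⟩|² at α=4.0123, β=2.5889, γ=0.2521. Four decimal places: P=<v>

P=0.0405

First d^2_{1,1}(β=2.5889), then the phase factors e^{-i(1)α} and e^{-i(1)γ}:
c=cos(2.5889/2)=0.272842, s=sin(2.5889/2)=0.962059; N=√[6·1·6·1]=6.000000
The bounds max(0,m−m')=0 and min(l+m,l−m')=1 give 2 terms
  k=0: (−1)^0·6.0000/(6)·0.2728^4·0.9621^0 = +0.005542
  k=1: (−1)^1·6.0000/(2)·0.2728^2·0.9621^2 = -0.206704
d^2_{1,1}(2.5889) = +0.005542 -0.206704 = -0.201162
|D^2_{1,1}|² = |d^2_{1,1}(β)|² = (-0.201162)² = 0.040466 (the z-rotation phases have unit modulus)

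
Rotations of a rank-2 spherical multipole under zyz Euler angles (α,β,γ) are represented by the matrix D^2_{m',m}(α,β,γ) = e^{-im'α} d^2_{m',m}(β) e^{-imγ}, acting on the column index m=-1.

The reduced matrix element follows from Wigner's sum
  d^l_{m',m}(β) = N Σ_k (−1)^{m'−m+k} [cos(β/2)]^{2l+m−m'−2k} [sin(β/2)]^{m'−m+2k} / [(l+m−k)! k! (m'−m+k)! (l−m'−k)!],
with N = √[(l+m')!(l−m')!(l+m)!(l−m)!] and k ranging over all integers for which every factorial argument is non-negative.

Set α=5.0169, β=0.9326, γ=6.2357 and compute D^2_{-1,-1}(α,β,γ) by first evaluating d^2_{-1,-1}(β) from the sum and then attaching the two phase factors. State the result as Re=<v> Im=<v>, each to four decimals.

Re=0.0388 Im=-0.1478

First d^2_{-1,-1}(β=0.9326), then the phase factors e^{-i(-1)α} and e^{-i(-1)γ}:
Half-angle: c=0.893238, s=0.449584. N=√(1·6·1·6)=6.000000
The bounds max(0,m−m')=0 and min(l+m,l−m')=1 give 2 terms
  k=0: (−1)^0·6.0000/(6)·0.8932^4·0.4496^0 = +0.636603
  k=1: (−1)^1·6.0000/(2)·0.8932^2·0.4496^2 = -0.483813
d^2_{-1,-1}(0.9326) = +0.636603 -0.483813 = +0.152789
Attach z-rotation phases: D = e^{-i(-1)(5.0169)}·(+0.152789)·e^{-i(-1)(6.2357)} = +0.038840-0.147770i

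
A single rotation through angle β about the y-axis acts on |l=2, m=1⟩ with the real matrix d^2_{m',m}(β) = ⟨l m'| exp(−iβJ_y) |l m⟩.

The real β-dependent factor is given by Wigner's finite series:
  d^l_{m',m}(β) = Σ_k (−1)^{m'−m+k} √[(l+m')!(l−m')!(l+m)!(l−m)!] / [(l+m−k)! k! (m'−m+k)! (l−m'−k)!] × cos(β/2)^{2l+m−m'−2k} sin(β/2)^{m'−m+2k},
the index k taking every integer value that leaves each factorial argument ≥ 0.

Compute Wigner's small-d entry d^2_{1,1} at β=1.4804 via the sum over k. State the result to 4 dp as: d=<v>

d^2_{1,1}(β=1.4804) via Wigner's sum:
c=cos(1.4804/2)=0.738334, s=sin(1.4804/2)=0.674436; N=√[6·1·6·1]=6.000000
Admissible k: 0..1 (factorial args all ≥0)
  k=0: (−1)^0·6.0000/(6)·0.7383^4·0.6744^0 = +0.297174
  k=1: (−1)^1·6.0000/(2)·0.7383^2·0.6744^2 = -0.743888
d^2_{1,1}(1.4804) = +0.297174 -0.743888 = -0.446714

d=-0.4467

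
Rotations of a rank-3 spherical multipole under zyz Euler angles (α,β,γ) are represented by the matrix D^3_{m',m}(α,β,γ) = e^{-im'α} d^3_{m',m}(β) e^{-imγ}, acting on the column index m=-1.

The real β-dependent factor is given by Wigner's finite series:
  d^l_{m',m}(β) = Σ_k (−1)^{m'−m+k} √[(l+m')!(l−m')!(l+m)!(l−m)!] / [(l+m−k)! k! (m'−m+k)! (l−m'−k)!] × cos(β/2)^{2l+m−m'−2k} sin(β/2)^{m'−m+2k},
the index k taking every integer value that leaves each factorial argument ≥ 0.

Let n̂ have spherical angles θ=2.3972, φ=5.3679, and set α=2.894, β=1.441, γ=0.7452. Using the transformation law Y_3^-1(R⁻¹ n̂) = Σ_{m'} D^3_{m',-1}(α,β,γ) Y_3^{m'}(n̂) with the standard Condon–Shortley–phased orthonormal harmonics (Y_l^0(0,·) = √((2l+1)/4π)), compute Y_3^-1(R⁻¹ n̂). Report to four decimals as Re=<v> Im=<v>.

Re=0.2337 Im=0.0424

Need the full column D^3_{m',-1} for m'=−3..3 at α=2.894, β=1.441, γ=0.7452.
cos(β/2)=0.751476, sin(β/2)=0.659760
d^3_{-3,-1}: single k=2 term ⇒ +0.537624;  D = -0.537622-0.001302i
d^3_{-2,-1}: k∈[1..2] ⇒ +0.499990 -0.770787 = -0.270796;  D = -0.262377-0.067000i
d^3_{-1,-1}: k∈[0..2] ⇒ +0.180090 -1.110511 +0.641988 = -0.288433;  D = +0.253454+0.137676i
d^3_{0,-1}: k∈[0..2] ⇒ -0.547712 +1.266532 -0.325415 = +0.393405;  D = +0.289134+0.266775i
d^3_{1,-1}: k∈[0..2] ⇒ +0.832883 -0.855983 +0.082474 = +0.059374;  D = -0.032439-0.049729i
d^3_{2,-1}: k∈[0..1] ⇒ -0.770787 +0.297062 = -0.473725;  D = -0.153691-0.448101i
d^3_{3,-1}: single k=0 term ⇒ +0.414401;  D = -0.034281-0.412981i
Y_3^{m'}(θ=2.3972,φ=5.3679) and Σ D·Y over m':
  (-0.5376-0.0013i)·(-0.1197+0.0500i)  (-0.2624-0.0670i)·(+0.0886-0.3335i)  (+0.2535+0.1377i)·(+0.2275+0.2959i)  (+0.2891+0.2668i)·(+0.0810+0.0000i)  (-0.0324-0.0497i)·(-0.2275+0.2959i)  (-0.1537-0.4481i)·(+0.0886+0.3335i)  (-0.0343-0.4130i)·(+0.1197+0.0500i)
Y_3^-1(R⁻¹ n̂) = +0.233654+0.042352i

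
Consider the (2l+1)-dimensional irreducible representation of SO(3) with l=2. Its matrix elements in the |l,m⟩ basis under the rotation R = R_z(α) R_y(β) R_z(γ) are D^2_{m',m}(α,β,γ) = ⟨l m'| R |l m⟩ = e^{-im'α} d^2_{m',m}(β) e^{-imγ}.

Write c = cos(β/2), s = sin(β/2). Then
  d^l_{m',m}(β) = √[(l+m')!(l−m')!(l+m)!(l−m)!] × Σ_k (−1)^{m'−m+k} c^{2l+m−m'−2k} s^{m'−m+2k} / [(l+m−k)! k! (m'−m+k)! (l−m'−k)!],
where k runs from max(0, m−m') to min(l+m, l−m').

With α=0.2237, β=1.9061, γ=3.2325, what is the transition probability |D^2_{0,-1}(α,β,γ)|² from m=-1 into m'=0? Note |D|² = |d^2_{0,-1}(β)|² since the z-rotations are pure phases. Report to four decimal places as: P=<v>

Split into d^2_{0,-1}(β=1.9061) × two z-phases.
c=cos(1.9061/2)=0.579199, s=sin(1.9061/2)=0.815186; N=√[2·2·1·6]=4.898979
The bounds max(0,m−m')=0 and min(l+m,l−m')=1 give 2 terms
  k=0: (−1)^1·4.8990/(2)·0.5792^3·0.8152^1 = -0.387987
  k=1: (−1)^2·4.8990/(2)·0.5792^1·0.8152^3 = +0.768553
d^2_{0,-1}(1.9061) = -0.387987 +0.768553 = +0.380566
|D^2_{0,-1}|² = |d^2_{0,-1}(β)|² = (+0.380566)² = 0.144831 (the z-rotation phases have unit modulus)

P=0.1448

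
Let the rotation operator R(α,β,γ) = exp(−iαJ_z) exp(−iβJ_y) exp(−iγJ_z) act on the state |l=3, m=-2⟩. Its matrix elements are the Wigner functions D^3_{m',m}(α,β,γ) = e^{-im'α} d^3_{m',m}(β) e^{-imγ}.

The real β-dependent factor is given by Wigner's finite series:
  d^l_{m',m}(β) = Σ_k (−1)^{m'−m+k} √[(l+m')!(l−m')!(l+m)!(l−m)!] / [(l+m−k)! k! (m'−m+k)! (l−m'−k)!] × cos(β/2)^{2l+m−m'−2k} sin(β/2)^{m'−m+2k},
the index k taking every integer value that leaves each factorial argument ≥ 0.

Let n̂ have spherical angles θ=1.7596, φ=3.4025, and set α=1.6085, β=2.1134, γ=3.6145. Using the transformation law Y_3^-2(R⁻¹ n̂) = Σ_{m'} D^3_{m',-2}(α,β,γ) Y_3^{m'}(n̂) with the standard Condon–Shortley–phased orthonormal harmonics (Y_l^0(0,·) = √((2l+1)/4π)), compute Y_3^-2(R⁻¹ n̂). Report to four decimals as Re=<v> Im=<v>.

Re=0.0063 Im=0.0903

Need the full column D^3_{m',-2} for m'=−3..3 at α=1.6085, β=2.1134, γ=3.6145.
cos(β/2)=0.491748, sin(β/2)=0.870737
d^3_{-3,-2}: single k=1 term ⇒ +0.061331;  D = +0.053470-0.030040i
d^3_{-2,-2}: k∈[0..1] ⇒ +0.014140 -0.221674 = -0.207534;  D = +0.108400+0.176974i
d^3_{-1,-2}: k∈[0..1] ⇒ -0.079177 +0.496501 = +0.417323;  D = -0.347402+0.231238i
d^3_{0,-2}: k∈[0..1] ⇒ +0.242832 -0.761369 = -0.518537;  D = -0.303387-0.420520i
d^3_{1,-2}: k∈[0..1] ⇒ -0.496501 +0.778357 = +0.281856;  D = +0.222199-0.173408i
d^3_{2,-2}: k∈[0..1] ⇒ +0.695031 -0.435836 = +0.259195;  D = -0.167055-0.198178i
d^3_{3,-2}: single k=0 term ⇒ -0.602913;  D = +0.446007-0.405687i
Y_3^{m'}(θ=1.7596,φ=3.4025) and Σ D·Y over m':
  (+0.0535-0.0300i)·(-0.2803+0.2788i)  (+0.1084+0.1770i)·(-0.1604+0.0922i)  (-0.3474+0.2312i)·(+0.2527-0.0675i)  (-0.3034-0.4205i)·(+0.1978+0.0000i)  (+0.2222-0.1734i)·(-0.2527-0.0675i)  (-0.1671-0.1982i)·(-0.1604-0.0922i)  (+0.4460-0.4057i)·(+0.2803+0.2788i)
Y_3^-2(R⁻¹ n̂) = +0.006303+0.090294i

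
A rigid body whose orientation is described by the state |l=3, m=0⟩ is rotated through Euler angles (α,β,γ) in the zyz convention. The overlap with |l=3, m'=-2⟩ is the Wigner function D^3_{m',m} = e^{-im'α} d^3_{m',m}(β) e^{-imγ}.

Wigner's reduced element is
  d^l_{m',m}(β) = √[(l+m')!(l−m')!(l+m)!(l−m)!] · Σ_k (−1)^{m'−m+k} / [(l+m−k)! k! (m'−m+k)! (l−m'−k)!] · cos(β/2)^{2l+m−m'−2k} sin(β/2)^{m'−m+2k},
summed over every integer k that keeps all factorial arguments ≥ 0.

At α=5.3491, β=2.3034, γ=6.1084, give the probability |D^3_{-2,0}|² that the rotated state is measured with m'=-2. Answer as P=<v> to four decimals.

D^3_{-2,0}(5.3491,2.3034,6.1084) = e^{-i·-2·5.3491}·d^3_{-2,0}(2.3034)·e^{-i·0·6.1084}. Compute d first:
c=cos(2.3034/2)=0.406935, s=sin(2.3034/2)=0.913457; N=√[1·120·6·6]=65.726707
k∈{2,3} keeps every argument non-negative
  k=2: (−1)^0·65.7267/(12)·0.4069^4·0.9135^2 = +0.125325
  k=3: (−1)^1·65.7267/(12)·0.4069^2·0.9135^4 = -0.631486
d^3_{-2,0}(2.3034) = +0.125325 -0.631486 = -0.506161
|D^3_{-2,0}|² = |d^3_{-2,0}(β)|² = (-0.506161)² = 0.256199 (the z-rotation phases have unit modulus)

P=0.2562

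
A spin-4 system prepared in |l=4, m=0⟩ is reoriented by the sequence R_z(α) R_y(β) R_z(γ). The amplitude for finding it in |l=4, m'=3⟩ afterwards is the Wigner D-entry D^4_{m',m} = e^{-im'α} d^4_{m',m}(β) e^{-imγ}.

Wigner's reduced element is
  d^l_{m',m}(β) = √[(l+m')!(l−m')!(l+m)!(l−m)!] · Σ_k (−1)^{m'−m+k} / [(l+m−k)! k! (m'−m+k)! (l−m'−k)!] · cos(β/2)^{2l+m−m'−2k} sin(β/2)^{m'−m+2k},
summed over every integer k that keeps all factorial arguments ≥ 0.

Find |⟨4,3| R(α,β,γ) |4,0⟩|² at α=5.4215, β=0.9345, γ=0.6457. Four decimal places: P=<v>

P=0.2091

Split into d^4_{3,0}(β=0.9345) × two z-phases.
Half-angle: c=0.892810, s=0.450433. N=√(5040·1·24·24)=1703.830978
k: max(0,(0)−(3))=0 … min(4+(0),4−(3))=1
  k=0: (−1)^3·1703.8310/(144)·0.8928^5·0.4504^3 = -0.613409
  k=1: (−1)^4·1703.8310/(144)·0.8928^3·0.4504^5 = +0.156132
d^4_{3,0}(0.9345) = -0.613409 +0.156132 = -0.457277
|D^4_{3,0}|² = |d^4_{3,0}(β)|² = (-0.457277)² = 0.209102 (the z-rotation phases have unit modulus)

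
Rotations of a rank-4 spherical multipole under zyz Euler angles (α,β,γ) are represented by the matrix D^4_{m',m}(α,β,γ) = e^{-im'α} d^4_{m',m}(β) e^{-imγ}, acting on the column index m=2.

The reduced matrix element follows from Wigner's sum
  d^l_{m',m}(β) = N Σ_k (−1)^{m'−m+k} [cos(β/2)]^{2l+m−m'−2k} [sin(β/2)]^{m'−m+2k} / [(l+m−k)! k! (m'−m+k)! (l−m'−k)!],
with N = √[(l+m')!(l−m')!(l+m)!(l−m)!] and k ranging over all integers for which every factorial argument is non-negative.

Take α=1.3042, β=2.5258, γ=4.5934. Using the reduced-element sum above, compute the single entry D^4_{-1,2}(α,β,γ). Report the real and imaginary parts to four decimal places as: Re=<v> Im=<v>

Split into d^4_{-1,2}(β=2.5258) × two z-phases.
With c≡cos(β/2)=0.303055 and s≡sin(β/2)=0.952973, N=[6·120·720·2]^{1/2}=1018.233765
The bounds max(0,m−m')=3 and min(l+m,l−m')=5 give 3 terms
  k=3: (−1)^0·1018.2338/(72)·0.3031^5·0.9530^3 = +0.031287
  k=4: (−1)^1·1018.2338/(48)·0.3031^3·0.9530^5 = -0.464058
  k=5: (−1)^2·1018.2338/(240)·0.3031^1·0.9530^7 = +0.917745
d^4_{-1,2}(2.5258) = +0.031287 -0.464058 +0.917745 = +0.484974
D = (+0.263450+0.964673i)·(+0.484974)·(-0.971817-0.235738i) = -0.013877-0.484775i

Re=-0.0139 Im=-0.4848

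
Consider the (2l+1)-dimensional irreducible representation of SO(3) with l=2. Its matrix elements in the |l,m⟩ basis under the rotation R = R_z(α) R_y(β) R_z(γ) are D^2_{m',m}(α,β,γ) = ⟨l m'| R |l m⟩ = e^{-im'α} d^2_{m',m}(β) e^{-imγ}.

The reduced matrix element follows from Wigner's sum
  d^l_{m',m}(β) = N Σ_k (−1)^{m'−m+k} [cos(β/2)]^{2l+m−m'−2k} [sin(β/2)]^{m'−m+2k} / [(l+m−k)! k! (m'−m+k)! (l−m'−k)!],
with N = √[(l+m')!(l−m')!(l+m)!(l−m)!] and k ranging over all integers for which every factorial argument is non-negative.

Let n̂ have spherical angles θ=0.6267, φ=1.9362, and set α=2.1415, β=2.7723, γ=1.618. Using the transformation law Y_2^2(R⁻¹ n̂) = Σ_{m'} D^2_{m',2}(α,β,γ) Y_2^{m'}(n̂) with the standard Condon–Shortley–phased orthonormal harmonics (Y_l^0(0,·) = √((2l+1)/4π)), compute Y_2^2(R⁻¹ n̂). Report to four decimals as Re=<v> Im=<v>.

Re=-0.2652 Im=-0.0517

Need the full column D^2_{m',2} for m'=−2..2 at α=2.1415, β=2.7723, γ=1.618.
cos(β/2)=0.183599, sin(β/2)=0.983001
d^2_{-2,2}: single k=4 term ⇒ +0.933719;  D = +0.467019+0.808532i
d^2_{-1,2}: single k=3 term ⇒ +0.348789;  D = +0.159916-0.309968i
d^2_{0,2}: single k=2 term ⇒ +0.079785;  D = -0.079430+0.007521i
d^2_{1,2}: single k=1 term ⇒ +0.012167;  D = +0.007509+0.009574i
d^2_{2,2}: single k=0 term ⇒ +0.001136;  D = +0.000374-0.001073i
Y_2^{m'}(θ=0.6267,φ=1.9362) and Σ D·Y over m':
  (+0.4670+0.8085i)·(-0.0989+0.0887i)  (+0.1599-0.3100i)·(-0.1311-0.3428i)  (-0.0794+0.0075i)·(+0.3053+0.0000i)  (+0.0075+0.0096i)·(+0.1311-0.3428i)  (+0.0004-0.0011i)·(-0.0989-0.0887i)
Y_2^2(R⁻¹ n̂) = -0.265236-0.051688i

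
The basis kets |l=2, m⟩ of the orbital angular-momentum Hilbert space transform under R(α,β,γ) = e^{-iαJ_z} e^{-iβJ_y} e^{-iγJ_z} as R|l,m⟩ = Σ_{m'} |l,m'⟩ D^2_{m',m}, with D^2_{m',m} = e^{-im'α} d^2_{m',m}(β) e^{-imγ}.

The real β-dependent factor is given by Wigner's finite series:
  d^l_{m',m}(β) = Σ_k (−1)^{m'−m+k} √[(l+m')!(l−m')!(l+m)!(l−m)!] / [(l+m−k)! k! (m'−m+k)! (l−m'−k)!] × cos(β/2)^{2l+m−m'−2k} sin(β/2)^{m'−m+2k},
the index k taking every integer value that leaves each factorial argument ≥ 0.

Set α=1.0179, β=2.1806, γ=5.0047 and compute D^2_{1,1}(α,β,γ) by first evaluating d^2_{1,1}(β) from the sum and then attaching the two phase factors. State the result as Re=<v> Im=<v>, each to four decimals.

Re=-0.4429 Im=-0.1181

Split into d^2_{1,1}(β=2.1806) × two z-phases.
With c≡cos(β/2)=0.462219 and s≡sin(β/2)=0.886766, N=[6·1·6·1]^{1/2}=6.000000
k∈{0,1} keeps every argument non-negative
  k=0: (−1)^0·6.0000/(6)·0.4622^4·0.8868^0 = +0.045645
  k=1: (−1)^1·6.0000/(2)·0.4622^2·0.8868^2 = -0.504005
d^2_{1,1}(2.1806) = +0.045645 -0.504005 = -0.458360
Attach z-rotation phases: D = e^{-i(1)(1.0179)}·(-0.458360)·e^{-i(1)(5.0047)} = -0.442886-0.118095i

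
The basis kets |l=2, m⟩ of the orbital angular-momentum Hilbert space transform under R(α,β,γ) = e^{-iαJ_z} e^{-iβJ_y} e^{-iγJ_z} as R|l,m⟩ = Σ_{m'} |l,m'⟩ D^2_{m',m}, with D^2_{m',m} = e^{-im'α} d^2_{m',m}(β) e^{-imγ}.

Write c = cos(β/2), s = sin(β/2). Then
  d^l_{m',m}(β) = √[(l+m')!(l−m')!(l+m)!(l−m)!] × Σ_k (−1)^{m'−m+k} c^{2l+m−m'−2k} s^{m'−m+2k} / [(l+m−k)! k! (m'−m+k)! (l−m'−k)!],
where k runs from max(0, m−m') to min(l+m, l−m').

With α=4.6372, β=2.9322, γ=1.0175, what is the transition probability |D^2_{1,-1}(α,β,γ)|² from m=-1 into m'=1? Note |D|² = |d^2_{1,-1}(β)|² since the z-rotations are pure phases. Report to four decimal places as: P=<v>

P=0.8947

D^2_{1,-1}(4.6372,2.9322,1.0175) = e^{-i·1·4.6372}·d^2_{1,-1}(2.9322)·e^{-i·-1·1.0175}. Compute d first:
With c≡cos(β/2)=0.104505 and s≡sin(β/2)=0.994524, N=[6·1·1·6]^{1/2}=6.000000
k∈{0,1} keeps every argument non-negative
  k=0: (−1)^2·6.0000/(2)·0.1045^2·0.9945^2 = +0.032406
  k=1: (−1)^3·6.0000/(6)·0.1045^0·0.9945^4 = -0.978277
d^2_{1,-1}(2.9322) = +0.032406 -0.978277 = -0.945870
|D^2_{1,-1}|² = |d^2_{1,-1}(β)|² = (-0.945870)² = 0.894671 (the z-rotation phases have unit modulus)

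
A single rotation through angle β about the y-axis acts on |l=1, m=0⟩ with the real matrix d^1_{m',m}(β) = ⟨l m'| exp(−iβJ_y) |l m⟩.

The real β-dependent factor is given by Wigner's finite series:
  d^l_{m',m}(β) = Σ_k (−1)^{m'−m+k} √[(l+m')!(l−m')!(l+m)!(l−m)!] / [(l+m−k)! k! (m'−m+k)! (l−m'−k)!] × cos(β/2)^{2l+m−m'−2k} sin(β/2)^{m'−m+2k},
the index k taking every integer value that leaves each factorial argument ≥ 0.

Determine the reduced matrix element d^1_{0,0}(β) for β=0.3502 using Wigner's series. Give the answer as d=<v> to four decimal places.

d^1_{0,0}(β=0.3502) via Wigner's sum:
c=cos(0.3502/2)=0.984709, s=sin(0.3502/2)=0.174207; N=√[1·1·1·1]=1.000000
The bounds max(0,m−m')=0 and min(l+m,l−m')=1 give 2 terms
  k=0: (−1)^0·1.0000/(1)·0.9847^2·0.1742^0 = +0.969652
  k=1: (−1)^1·1.0000/(1)·0.9847^0·0.1742^2 = -0.030348
d^1_{0,0}(0.3502) = +0.969652 -0.030348 = +0.939304

d=0.9393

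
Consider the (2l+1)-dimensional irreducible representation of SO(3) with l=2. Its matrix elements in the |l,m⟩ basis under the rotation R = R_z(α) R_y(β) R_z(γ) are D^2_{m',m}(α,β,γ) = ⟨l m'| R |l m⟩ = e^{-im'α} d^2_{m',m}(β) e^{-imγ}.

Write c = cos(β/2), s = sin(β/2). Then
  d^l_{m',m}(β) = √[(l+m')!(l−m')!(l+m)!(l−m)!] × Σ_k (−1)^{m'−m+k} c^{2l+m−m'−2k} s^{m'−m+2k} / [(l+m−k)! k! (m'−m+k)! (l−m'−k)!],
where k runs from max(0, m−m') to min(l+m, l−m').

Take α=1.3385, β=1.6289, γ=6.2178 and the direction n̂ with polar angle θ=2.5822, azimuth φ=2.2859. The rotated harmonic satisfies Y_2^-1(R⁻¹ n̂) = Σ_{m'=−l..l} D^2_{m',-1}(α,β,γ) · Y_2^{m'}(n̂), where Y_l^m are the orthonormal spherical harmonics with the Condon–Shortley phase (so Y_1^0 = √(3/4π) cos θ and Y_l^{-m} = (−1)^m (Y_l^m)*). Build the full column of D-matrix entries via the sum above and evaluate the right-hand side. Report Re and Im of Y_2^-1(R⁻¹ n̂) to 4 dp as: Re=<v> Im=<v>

Re=0.2211 Im=-0.1341

Need the full column D^2_{m',-1} for m'=−2..2 at α=1.3385, β=1.6289, γ=6.2178.
cos(β/2)=0.686269, sin(β/2)=0.727348
d^2_{-2,-1}: single k=1 term ⇒ +0.470170;  D = -0.405671+0.237678i
d^2_{-1,-1}: k∈[0..1] ⇒ +0.221808 -0.747471 = -0.525663;  D = -0.154179-0.502544i
d^2_{0,-1}: k∈[0..1] ⇒ -0.575838 +0.646840 = +0.071002;  D = +0.070850-0.004639i
d^2_{1,-1}: k∈[0..1] ⇒ +0.747471 -0.279879 = +0.467592;  D = +0.077684-0.461094i
d^2_{2,-1}: single k=0 term ⇒ -0.528143;  D = +0.486615+0.205283i
Y_2^{m'}(θ=2.5822,φ=2.2859) and Σ D·Y over m':
  (-0.4057+0.2377i)·(-0.0152+0.1077i)  (-0.1542-0.5025i)·(+0.2278+0.2624i)  (+0.0709-0.0046i)·(+0.3643+0.0000i)  (+0.0777-0.4611i)·(-0.2278+0.2624i)  (+0.4866+0.2053i)·(-0.0152-0.1077i)
Y_2^-1(R⁻¹ n̂) = +0.221079-0.134060i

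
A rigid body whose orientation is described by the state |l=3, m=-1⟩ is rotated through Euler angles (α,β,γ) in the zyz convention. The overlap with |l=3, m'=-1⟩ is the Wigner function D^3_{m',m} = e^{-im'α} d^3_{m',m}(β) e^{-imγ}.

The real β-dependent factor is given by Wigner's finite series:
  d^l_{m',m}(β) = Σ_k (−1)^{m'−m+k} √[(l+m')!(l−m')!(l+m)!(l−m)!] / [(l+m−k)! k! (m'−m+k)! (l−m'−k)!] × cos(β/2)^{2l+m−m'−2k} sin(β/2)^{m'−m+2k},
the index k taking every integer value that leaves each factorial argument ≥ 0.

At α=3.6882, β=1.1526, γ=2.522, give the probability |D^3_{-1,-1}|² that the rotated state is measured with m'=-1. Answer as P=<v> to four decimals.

First d^3_{-1,-1}(β=1.1526), then the phase factors e^{-i(-1)α} and e^{-i(-1)γ}:
Half-angle: c=0.838485, s=0.544925. N=√(2·24·2·24)=48.000000
k: max(0,(-1)−(-1))=0 … min(3+(-1),3−(-1))=2
  k=0: (−1)^0·48.0000/(48)·0.8385^6·0.5449^0 = +0.347513
  k=1: (−1)^1·48.0000/(6)·0.8385^4·0.5449^2 = -1.174206
  k=2: (−1)^2·48.0000/(8)·0.8385^2·0.5449^4 = +0.371954
d^3_{-1,-1}(1.1526) = +0.347513 -1.174206 +0.371954 = -0.454739
|D^3_{-1,-1}|² = |d^3_{-1,-1}(β)|² = (-0.454739)² = 0.206788 (the z-rotation phases have unit modulus)

P=0.2068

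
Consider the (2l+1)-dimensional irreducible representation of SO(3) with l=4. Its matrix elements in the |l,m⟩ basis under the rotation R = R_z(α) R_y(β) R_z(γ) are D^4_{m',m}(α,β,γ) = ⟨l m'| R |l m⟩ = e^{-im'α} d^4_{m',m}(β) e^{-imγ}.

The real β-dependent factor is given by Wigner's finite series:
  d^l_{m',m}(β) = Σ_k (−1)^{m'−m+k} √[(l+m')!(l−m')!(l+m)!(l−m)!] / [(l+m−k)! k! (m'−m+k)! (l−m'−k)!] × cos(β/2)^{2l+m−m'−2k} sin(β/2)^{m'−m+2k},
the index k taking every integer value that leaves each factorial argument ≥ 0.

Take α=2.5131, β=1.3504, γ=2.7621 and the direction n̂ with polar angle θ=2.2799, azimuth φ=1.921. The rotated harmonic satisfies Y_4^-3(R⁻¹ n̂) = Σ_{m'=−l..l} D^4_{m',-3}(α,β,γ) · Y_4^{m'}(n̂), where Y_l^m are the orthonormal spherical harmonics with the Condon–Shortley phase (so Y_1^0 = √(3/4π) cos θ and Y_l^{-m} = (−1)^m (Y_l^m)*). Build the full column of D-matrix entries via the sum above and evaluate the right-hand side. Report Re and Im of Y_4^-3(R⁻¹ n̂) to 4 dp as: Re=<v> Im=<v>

Re=-0.3781 Im=-0.1446

Need the full column D^4_{m',-3} for m'=−4..4 at α=2.5131, β=1.3504, γ=2.7621.
cos(β/2)=0.780582, sin(β/2)=0.625053
d^4_{-4,-3}: single k=1 term ⇒ +0.312170;  D = +0.272314-0.152628i
d^4_{-3,-3}: k∈[0..1] ⇒ +0.137831 -0.618648 = -0.480816;  D = +0.477493+0.056431i
d^4_{-2,-3}: k∈[0..1] ⇒ -0.412963 +0.794382 = +0.381419;  D = +0.280084+0.258908i
d^4_{-1,-3}: k∈[0..1] ⇒ +0.701481 -0.749655 = -0.048175;  D = +0.009390+0.047251i
d^4_{0,-3}: k∈[0..1] ⇒ -0.837352 +0.536915 = -0.300437;  D = +0.125876-0.272796i
d^4_{1,-3}: k∈[0..1] ⇒ +0.749655 -0.288410 = +0.461245;  D = +0.402553-0.225164i
d^4_{2,-3}: k∈[0..1] ⇒ -0.509362 +0.108869 = -0.400493;  D = +0.397684+0.047350i
d^4_{3,-3}: k∈[0..1] ⇒ +0.254354 -0.023299 = +0.231055;  D = +0.169532+0.156988i
d^4_{4,-3}: single k=0 term ⇒ -0.082297;  D = +0.015971+0.080732i
Y_4^{m'}(θ=2.2799,φ=1.921) and Σ D·Y over m':
  (+0.2723-0.1526i)·(+0.0248-0.1447i)  (+0.4775+0.0564i)·(-0.3092-0.1771i)  (+0.2801+0.2589i)·(-0.2899+0.2444i)  (+0.0094+0.0473i)·(-0.0026-0.0070i)  (+0.1259-0.2728i)·(-0.3626+0.0000i)  (+0.4026-0.2252i)·(+0.0026-0.0070i)  (+0.3977+0.0474i)·(-0.2899-0.2444i)  (+0.1695+0.1570i)·(+0.3092-0.1771i)  (+0.0160+0.0807i)·(+0.0248+0.1447i)
Y_4^-3(R⁻¹ n̂) = -0.378124-0.144584i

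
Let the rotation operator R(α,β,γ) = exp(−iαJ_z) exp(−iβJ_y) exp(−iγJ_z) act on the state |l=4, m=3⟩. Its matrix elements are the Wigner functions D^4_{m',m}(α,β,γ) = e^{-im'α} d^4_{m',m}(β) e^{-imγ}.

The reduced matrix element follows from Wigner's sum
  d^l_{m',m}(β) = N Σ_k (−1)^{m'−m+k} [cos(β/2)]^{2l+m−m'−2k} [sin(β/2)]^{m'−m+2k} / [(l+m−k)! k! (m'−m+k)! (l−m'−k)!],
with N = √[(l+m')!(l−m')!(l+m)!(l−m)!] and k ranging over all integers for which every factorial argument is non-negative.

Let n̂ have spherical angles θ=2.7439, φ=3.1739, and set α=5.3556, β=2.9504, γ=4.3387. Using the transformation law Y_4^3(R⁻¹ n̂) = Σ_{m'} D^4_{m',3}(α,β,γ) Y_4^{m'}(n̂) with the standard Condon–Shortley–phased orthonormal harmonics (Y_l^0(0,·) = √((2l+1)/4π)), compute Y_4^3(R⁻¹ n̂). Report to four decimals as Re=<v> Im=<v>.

Re=0.1105 Im=0.0850

Need the full column D^4_{m',3} for m'=−4..4 at α=5.3556, β=2.9504, γ=4.3387.
cos(β/2)=0.095451, sin(β/2)=0.995434
d^4_{-4,3}: single k=7 term ⇒ +0.261464;  D = -0.137180+0.222587i
d^4_{-3,3}: k∈[6..7] ⇒ +0.062049 -0.964052 = -0.902003;  D = +0.898280-0.081873i
d^4_{-2,3}: k∈[5..6] ⇒ +0.009541 -0.345885 = -0.336344;  D = +0.225324+0.249712i
d^4_{-1,3}: k∈[4..5] ⇒ +0.001078 -0.070357 = -0.069278;  D = -0.013321+0.067986i
d^4_{0,3}: k∈[3..4] ⇒ +0.000092 -0.010057 = -0.009964;  D = -0.008974+0.004332i
d^4_{1,3}: k∈[2..3] ⇒ +0.000006 -0.001078 = -0.001072;  D = -0.000952-0.000493i
d^4_{2,3}: k∈[1..2] ⇒ +0.000000 -0.000088 = -0.000087;  D = -0.000014-0.000086i
d^4_{3,3}: k∈[0..1] ⇒ +0.000000 -0.000005 = -0.000005;  D = +0.000004-0.000004i
d^4_{4,3}: single k=0 term ⇒ -0.000000;  D = +0.000000+0.000000i
Y_4^{m'}(θ=2.7439,φ=3.1739) and Σ D·Y over m':
  (-0.1372+0.2226i)·(+0.0099-0.0013i)  (+0.8983-0.0819i)·(+0.0667-0.0065i)  (+0.2253+0.2497i)·(+0.2479-0.0160i)  (-0.0133+0.0680i)·(+0.4981-0.0161i)  (-0.0090+0.0043i)·(+0.2949+0.0000i)  (-0.0010-0.0005i)·(-0.4981-0.0161i)  (-0.0000-0.0001i)·(+0.2479+0.0160i)  (+0.0000-0.0000i)·(-0.0667-0.0065i)  (+0.0000+0.0000i)·(+0.0099+0.0013i)
Y_4^3(R⁻¹ n̂) = +0.110466+0.084956i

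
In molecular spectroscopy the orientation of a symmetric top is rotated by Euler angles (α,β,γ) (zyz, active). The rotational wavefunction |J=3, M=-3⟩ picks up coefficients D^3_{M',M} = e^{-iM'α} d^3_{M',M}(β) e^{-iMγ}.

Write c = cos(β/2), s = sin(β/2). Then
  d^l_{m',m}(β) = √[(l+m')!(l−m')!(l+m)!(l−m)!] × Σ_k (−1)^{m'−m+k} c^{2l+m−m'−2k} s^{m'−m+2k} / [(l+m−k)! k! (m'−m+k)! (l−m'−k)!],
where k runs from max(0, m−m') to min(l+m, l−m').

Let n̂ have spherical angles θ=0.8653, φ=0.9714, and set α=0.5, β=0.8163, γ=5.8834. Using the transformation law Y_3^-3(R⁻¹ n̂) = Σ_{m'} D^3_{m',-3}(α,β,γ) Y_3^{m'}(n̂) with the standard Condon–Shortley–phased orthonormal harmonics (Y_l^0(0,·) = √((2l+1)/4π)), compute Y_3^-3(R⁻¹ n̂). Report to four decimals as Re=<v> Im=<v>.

Re=0.0165 Im=0.0051

Need the full column D^3_{m',-3} for m'=−3..3 at α=0.5, β=0.8163, γ=5.8834.
cos(β/2)=0.917857, sin(β/2)=0.396912
d^3_{-3,-3}: single k=0 term ⇒ +0.597928;  D = +0.571109+0.177068i
d^3_{-2,-3}: single k=0 term ⇒ -0.633351;  D = -0.620807+0.125428i
d^3_{-1,-3}: single k=0 term ⇒ +0.433045;  D = +0.331391-0.278762i
d^3_{0,-3}: single k=0 term ⇒ -0.216233;  D = -0.078484+0.201487i
d^3_{1,-3}: single k=0 term ⇒ +0.080979;  D = -0.010382-0.080311i
d^3_{2,-3}: single k=0 term ⇒ -0.022147;  D = +0.013022+0.017914i
d^3_{3,-3}: single k=0 term ⇒ +0.003910;  D = -0.003534-0.001673i
Y_3^{m'}(θ=0.8653,φ=0.9714) and Σ D·Y over m':
  (+0.5711+0.1771i)·(-0.1793-0.0415i)  (-0.6208+0.1254i)·(-0.1396-0.3578i)  (+0.3314-0.2788i)·(+0.1530-0.2239i)  (-0.0785+0.2015i)·(-0.2172+0.0000i)  (-0.0104-0.0803i)·(-0.1530-0.2239i)  (+0.0130+0.0179i)·(-0.1396+0.3578i)  (-0.0035-0.0017i)·(+0.1793-0.0415i)
Y_3^-3(R⁻¹ n̂) = +0.016469+0.005148i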